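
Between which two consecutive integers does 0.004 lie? 0 and 1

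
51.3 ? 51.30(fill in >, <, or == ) ==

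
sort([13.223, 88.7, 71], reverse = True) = [88.7, 71, 13.223]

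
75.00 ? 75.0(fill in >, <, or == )==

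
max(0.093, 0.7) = 0.7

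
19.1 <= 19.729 True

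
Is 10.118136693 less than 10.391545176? Yes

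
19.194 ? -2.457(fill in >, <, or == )>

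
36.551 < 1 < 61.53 False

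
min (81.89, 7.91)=7.91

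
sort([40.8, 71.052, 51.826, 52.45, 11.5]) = [11.5, 40.8, 51.826, 52.45, 71.052]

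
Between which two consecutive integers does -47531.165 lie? -47532 and -47531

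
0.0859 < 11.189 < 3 False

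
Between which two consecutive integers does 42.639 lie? 42 and 43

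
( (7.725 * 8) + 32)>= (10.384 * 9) True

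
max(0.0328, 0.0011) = 0.0328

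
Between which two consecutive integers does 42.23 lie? 42 and 43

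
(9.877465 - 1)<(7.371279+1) False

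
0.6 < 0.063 False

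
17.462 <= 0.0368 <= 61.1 False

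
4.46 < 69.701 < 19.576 False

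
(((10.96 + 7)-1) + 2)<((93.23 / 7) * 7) True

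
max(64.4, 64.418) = 64.418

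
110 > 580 False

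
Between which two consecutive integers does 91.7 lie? 91 and 92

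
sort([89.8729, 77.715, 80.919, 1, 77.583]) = [1, 77.583, 77.715, 80.919, 89.8729]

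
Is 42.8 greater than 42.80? No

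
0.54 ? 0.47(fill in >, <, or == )>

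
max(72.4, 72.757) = 72.757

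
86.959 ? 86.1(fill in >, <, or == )>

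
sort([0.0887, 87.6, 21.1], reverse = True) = [87.6, 21.1, 0.0887]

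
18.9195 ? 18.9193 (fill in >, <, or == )>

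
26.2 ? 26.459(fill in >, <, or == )<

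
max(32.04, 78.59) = 78.59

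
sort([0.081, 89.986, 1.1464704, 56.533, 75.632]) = [0.081, 1.1464704, 56.533, 75.632, 89.986]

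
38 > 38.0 False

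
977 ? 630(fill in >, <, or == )>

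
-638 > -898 True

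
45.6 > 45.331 True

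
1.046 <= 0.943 False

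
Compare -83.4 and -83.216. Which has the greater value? -83.216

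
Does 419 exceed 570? No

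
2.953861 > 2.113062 True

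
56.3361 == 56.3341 False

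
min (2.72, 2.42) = 2.42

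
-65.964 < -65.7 True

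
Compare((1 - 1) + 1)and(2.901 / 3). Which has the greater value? ((1 - 1) + 1)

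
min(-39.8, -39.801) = -39.801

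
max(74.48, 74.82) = 74.82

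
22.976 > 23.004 False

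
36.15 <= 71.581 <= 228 True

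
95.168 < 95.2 True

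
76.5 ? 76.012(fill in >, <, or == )>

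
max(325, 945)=945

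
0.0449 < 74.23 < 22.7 False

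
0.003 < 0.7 True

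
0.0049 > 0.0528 False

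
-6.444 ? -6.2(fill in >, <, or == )<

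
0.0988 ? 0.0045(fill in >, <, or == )>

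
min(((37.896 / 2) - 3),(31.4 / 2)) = 15.7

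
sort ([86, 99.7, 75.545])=[75.545, 86, 99.7]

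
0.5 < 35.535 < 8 False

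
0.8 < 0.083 False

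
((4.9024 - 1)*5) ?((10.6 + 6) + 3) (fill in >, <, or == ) <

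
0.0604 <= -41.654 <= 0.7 False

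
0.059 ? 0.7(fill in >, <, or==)<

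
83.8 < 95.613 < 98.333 True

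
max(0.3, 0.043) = 0.3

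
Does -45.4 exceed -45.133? No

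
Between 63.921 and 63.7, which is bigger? 63.921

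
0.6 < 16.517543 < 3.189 False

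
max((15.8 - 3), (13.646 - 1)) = 12.8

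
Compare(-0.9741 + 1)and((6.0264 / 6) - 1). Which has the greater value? (-0.9741 + 1)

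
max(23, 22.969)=23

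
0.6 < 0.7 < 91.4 True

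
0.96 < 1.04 True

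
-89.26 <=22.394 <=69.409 True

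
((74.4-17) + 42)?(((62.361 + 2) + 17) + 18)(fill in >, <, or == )>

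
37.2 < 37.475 True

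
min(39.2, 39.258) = 39.2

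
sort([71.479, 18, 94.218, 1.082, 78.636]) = [1.082, 18, 71.479, 78.636, 94.218]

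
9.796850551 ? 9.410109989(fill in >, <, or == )>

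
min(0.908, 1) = 0.908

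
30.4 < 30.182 False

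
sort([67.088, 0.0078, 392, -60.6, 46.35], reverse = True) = [392, 67.088, 46.35, 0.0078, -60.6]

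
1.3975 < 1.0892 False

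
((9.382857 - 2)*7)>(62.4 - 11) True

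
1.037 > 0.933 True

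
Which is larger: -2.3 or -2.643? -2.3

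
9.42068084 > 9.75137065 False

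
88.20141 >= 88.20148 False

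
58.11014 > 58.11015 False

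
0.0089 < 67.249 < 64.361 False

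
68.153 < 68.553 True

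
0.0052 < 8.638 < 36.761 True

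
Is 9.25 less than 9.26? Yes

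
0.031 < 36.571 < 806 True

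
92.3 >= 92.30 True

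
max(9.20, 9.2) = 9.2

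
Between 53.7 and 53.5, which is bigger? 53.7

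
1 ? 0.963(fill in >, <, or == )>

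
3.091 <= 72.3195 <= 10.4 False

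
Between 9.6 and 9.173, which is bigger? 9.6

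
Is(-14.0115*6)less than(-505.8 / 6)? No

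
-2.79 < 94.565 True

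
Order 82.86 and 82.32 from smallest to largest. 82.32, 82.86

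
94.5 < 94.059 False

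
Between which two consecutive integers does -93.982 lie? -94 and -93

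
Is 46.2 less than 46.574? Yes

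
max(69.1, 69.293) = 69.293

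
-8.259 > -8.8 True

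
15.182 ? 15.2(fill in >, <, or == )<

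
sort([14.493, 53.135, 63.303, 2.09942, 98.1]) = [2.09942, 14.493, 53.135, 63.303, 98.1]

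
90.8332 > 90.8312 True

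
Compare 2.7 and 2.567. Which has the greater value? 2.7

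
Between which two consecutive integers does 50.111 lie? 50 and 51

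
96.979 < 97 True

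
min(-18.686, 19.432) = -18.686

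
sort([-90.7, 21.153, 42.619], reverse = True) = [42.619, 21.153, -90.7]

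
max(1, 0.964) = 1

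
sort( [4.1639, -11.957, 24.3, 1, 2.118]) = [-11.957, 1, 2.118, 4.1639, 24.3]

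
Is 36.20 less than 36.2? No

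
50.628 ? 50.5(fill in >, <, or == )>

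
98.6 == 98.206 False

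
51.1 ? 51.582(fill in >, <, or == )<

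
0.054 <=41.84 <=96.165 True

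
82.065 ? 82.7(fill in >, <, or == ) <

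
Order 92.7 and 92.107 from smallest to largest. 92.107, 92.7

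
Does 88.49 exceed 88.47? Yes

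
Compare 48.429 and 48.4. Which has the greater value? 48.429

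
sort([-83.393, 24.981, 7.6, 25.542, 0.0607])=[-83.393, 0.0607, 7.6, 24.981, 25.542]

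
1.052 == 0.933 False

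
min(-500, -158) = -500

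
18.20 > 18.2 False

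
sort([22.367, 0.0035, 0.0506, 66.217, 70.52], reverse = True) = [70.52, 66.217, 22.367, 0.0506, 0.0035]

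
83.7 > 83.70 False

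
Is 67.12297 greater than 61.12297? Yes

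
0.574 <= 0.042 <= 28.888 False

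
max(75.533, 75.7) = 75.7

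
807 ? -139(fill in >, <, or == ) >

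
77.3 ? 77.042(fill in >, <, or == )>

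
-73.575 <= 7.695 True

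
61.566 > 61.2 True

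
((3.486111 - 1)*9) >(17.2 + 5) True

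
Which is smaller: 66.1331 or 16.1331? 16.1331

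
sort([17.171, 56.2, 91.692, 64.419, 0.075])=[0.075, 17.171, 56.2, 64.419, 91.692]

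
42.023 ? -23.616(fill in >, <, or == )>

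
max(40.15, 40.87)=40.87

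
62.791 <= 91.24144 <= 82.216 False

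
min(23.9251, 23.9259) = 23.9251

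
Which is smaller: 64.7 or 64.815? 64.7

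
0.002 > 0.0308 False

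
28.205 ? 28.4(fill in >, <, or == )<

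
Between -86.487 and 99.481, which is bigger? 99.481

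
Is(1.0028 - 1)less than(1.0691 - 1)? Yes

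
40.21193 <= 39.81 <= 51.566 False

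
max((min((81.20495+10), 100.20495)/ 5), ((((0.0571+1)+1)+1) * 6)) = 18.3426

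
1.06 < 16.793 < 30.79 True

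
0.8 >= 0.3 True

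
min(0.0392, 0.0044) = 0.0044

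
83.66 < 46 False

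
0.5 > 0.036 True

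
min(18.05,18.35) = 18.05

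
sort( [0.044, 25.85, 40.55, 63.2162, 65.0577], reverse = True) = [65.0577, 63.2162, 40.55, 25.85, 0.044]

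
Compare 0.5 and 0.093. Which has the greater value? 0.5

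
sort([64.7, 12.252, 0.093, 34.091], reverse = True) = [64.7, 34.091, 12.252, 0.093]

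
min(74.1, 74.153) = 74.1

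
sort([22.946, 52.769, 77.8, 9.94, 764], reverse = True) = [764, 77.8, 52.769, 22.946, 9.94]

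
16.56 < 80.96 True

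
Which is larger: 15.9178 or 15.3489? 15.9178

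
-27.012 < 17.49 True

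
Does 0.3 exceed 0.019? Yes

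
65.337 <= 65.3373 True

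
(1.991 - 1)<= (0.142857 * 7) True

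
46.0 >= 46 True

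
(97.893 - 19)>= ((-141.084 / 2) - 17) True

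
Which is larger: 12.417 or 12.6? 12.6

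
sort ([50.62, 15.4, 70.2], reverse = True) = [70.2, 50.62, 15.4]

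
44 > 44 False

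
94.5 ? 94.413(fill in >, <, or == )>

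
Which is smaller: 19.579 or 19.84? 19.579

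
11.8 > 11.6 True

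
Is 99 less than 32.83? No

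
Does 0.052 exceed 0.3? No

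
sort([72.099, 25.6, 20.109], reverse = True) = [72.099, 25.6, 20.109]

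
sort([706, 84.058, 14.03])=[14.03, 84.058, 706]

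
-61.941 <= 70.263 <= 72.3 True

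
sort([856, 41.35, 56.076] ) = [41.35, 56.076, 856]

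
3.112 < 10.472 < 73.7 True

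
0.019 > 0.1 False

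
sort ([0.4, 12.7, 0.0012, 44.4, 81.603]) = [0.0012, 0.4, 12.7, 44.4, 81.603]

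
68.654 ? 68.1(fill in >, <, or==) >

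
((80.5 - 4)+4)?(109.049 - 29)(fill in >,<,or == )>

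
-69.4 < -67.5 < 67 True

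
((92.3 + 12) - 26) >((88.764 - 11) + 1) False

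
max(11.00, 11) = 11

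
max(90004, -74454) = 90004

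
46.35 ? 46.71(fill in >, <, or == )<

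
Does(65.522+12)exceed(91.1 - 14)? Yes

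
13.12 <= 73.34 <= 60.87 False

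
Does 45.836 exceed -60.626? Yes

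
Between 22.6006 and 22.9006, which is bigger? 22.9006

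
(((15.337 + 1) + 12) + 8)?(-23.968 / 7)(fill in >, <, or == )>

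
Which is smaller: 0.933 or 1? 0.933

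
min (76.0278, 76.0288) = 76.0278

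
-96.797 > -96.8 True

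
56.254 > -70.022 True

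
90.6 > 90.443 True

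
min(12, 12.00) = 12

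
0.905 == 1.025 False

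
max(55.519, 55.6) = 55.6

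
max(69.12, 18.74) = 69.12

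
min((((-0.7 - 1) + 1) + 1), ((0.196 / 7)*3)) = 0.084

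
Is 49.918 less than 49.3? No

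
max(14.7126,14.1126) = 14.7126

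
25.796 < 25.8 True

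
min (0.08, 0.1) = 0.08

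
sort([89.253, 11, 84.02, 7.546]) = [7.546, 11, 84.02, 89.253]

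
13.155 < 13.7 True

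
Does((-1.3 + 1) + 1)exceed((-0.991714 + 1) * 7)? Yes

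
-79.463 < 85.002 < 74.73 False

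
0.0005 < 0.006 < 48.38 True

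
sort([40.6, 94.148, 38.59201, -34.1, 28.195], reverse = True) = [94.148, 40.6, 38.59201, 28.195, -34.1]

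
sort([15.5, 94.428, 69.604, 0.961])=[0.961, 15.5, 69.604, 94.428]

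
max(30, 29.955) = 30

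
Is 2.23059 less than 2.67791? Yes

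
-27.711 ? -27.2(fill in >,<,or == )<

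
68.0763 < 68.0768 True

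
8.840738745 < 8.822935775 False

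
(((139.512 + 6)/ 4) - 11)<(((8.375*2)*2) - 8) True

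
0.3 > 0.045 True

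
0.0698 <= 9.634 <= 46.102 True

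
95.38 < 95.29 False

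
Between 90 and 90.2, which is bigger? 90.2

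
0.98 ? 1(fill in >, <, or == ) <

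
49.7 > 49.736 False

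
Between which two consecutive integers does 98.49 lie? 98 and 99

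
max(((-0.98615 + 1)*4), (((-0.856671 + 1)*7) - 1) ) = 0.0554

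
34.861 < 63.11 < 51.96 False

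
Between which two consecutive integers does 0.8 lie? 0 and 1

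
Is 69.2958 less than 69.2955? No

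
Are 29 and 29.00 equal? Yes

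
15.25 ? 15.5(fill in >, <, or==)<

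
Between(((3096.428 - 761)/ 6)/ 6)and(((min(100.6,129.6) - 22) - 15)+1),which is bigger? (((3096.428 - 761)/ 6)/ 6)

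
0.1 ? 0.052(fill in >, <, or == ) >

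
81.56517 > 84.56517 False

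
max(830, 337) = 830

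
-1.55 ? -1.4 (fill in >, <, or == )<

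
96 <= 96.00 True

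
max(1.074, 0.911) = 1.074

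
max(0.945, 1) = 1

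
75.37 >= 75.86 False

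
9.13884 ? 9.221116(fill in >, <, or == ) <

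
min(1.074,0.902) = 0.902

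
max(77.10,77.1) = 77.1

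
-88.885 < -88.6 True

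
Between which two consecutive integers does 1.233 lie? 1 and 2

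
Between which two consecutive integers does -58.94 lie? -59 and -58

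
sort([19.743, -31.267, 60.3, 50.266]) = [-31.267, 19.743, 50.266, 60.3]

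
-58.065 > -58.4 True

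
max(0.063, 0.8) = 0.8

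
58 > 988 False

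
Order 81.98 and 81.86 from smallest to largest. 81.86,81.98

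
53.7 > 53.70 False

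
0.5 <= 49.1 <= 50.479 True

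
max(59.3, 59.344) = 59.344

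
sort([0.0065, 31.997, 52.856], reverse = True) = [52.856, 31.997, 0.0065]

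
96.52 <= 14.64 False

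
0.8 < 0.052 False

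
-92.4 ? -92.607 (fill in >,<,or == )>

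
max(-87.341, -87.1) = -87.1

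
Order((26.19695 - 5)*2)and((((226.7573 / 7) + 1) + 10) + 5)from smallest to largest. ((26.19695 - 5)*2),((((226.7573 / 7) + 1) + 10) + 5)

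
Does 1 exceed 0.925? Yes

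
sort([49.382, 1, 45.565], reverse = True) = [49.382, 45.565, 1]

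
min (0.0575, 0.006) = 0.006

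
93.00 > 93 False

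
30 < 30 False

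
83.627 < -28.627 False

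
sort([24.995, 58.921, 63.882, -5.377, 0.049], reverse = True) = [63.882, 58.921, 24.995, 0.049, -5.377]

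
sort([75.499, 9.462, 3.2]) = [3.2, 9.462, 75.499]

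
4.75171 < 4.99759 True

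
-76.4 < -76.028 True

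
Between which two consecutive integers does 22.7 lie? 22 and 23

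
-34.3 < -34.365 False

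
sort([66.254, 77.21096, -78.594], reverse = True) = [77.21096, 66.254, -78.594]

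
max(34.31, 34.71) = 34.71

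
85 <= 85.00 True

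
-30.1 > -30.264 True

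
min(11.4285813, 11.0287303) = 11.0287303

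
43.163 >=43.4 False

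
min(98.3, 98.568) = 98.3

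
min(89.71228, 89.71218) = 89.71218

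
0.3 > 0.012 True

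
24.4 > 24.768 False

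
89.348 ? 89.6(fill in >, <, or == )<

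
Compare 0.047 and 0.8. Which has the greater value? 0.8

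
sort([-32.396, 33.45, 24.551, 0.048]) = [-32.396, 0.048, 24.551, 33.45]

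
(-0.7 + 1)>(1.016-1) True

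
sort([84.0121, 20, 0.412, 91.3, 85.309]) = [0.412, 20, 84.0121, 85.309, 91.3]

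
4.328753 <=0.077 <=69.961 False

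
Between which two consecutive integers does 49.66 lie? 49 and 50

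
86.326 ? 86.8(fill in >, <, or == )<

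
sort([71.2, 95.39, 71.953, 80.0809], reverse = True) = [95.39, 80.0809, 71.953, 71.2]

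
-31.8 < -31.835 False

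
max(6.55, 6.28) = 6.55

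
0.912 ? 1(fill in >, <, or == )<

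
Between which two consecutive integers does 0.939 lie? 0 and 1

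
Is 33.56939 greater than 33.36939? Yes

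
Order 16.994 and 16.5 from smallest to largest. 16.5, 16.994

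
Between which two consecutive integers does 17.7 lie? 17 and 18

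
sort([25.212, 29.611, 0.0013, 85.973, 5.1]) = [0.0013, 5.1, 25.212, 29.611, 85.973]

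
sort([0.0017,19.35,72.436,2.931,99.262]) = [0.0017,2.931,19.35,72.436,99.262]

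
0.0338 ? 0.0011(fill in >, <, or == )>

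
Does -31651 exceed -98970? Yes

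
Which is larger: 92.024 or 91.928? 92.024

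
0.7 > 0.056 True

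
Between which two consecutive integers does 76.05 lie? 76 and 77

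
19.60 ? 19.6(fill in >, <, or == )==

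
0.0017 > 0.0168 False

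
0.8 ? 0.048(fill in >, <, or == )>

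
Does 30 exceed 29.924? Yes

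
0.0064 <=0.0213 True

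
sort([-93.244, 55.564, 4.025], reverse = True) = [55.564, 4.025, -93.244]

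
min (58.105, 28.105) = 28.105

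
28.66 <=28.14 False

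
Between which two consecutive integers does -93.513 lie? -94 and -93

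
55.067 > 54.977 True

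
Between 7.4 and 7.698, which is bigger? 7.698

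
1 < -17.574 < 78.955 False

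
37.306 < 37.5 True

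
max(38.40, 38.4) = 38.4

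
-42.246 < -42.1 True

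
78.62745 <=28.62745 False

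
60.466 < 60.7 True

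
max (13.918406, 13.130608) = 13.918406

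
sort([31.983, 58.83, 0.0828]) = [0.0828, 31.983, 58.83]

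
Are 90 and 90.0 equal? Yes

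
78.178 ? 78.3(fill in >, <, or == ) <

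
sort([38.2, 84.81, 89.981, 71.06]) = [38.2, 71.06, 84.81, 89.981]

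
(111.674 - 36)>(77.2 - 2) True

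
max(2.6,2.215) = 2.6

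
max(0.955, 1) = 1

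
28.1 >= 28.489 False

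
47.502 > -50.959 True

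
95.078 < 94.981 False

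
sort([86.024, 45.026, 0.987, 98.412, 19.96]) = [0.987, 19.96, 45.026, 86.024, 98.412]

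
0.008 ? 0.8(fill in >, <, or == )<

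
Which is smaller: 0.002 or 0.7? 0.002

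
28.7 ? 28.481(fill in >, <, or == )>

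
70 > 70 False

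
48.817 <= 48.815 False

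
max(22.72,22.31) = 22.72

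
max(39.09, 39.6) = 39.6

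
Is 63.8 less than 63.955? Yes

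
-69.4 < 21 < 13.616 False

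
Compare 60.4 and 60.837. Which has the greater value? 60.837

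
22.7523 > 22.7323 True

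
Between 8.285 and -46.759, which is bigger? 8.285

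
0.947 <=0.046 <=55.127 False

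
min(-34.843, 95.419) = -34.843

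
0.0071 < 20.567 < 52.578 True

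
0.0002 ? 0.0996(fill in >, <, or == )<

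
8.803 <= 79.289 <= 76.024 False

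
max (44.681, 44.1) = 44.681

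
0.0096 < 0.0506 True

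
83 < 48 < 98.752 False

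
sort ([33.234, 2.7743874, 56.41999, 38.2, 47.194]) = [2.7743874, 33.234, 38.2, 47.194, 56.41999]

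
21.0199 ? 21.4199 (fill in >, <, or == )<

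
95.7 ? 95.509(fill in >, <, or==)>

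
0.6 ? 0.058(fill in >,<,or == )>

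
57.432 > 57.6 False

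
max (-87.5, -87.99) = -87.5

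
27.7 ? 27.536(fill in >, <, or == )>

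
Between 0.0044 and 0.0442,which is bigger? 0.0442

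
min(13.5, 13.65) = 13.5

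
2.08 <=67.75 True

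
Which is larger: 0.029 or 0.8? 0.8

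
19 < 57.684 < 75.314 True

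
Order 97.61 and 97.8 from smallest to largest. 97.61, 97.8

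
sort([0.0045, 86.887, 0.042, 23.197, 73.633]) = [0.0045, 0.042, 23.197, 73.633, 86.887]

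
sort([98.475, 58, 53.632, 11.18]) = [11.18, 53.632, 58, 98.475]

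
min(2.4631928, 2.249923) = 2.249923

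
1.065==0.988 False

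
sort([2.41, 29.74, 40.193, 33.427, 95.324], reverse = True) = [95.324, 40.193, 33.427, 29.74, 2.41]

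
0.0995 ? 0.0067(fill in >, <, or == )>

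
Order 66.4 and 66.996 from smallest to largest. 66.4, 66.996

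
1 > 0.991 True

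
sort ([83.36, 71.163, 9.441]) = [9.441, 71.163, 83.36]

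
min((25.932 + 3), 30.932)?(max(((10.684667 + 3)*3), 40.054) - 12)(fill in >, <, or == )<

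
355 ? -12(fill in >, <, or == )>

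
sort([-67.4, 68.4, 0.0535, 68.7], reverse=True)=[68.7, 68.4, 0.0535, -67.4]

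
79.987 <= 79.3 False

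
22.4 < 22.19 False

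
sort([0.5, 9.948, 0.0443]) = [0.0443, 0.5, 9.948]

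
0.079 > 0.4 False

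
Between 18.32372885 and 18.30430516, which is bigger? 18.32372885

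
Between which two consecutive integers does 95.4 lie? 95 and 96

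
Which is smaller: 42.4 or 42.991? 42.4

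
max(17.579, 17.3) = 17.579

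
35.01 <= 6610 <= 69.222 False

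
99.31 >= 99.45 False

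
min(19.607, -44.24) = -44.24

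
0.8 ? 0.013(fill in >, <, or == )>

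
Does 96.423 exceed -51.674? Yes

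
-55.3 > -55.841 True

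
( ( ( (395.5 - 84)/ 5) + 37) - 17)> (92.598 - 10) False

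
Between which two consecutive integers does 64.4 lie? 64 and 65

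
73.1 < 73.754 True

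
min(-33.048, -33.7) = -33.7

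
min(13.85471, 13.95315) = 13.85471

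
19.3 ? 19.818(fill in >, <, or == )<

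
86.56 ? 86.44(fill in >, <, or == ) >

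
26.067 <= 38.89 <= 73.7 True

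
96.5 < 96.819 True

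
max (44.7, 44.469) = 44.7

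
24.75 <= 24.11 False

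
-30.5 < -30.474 True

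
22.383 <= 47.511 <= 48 True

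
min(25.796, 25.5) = 25.5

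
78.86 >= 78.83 True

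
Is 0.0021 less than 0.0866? Yes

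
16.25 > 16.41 False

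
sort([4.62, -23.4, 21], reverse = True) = [21, 4.62, -23.4]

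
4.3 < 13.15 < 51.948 True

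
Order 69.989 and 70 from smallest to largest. 69.989, 70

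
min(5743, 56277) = 5743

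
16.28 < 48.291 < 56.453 True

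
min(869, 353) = 353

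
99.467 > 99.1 True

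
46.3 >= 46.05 True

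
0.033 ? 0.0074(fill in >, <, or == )>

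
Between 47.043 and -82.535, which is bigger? 47.043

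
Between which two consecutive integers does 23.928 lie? 23 and 24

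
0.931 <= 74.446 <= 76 True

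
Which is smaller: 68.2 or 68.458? 68.2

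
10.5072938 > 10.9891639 False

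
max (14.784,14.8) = 14.8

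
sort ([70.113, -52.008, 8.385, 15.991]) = [-52.008, 8.385, 15.991, 70.113]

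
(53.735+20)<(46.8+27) True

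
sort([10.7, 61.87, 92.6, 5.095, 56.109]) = [5.095, 10.7, 56.109, 61.87, 92.6]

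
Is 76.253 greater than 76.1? Yes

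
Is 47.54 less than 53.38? Yes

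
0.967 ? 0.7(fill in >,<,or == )>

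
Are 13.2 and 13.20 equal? Yes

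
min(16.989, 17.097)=16.989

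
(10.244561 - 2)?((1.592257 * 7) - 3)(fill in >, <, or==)>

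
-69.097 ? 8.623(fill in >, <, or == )<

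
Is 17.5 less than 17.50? No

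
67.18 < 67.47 True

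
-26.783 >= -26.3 False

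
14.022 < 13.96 False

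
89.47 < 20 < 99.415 False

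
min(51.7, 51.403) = 51.403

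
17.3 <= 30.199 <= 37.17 True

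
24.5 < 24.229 False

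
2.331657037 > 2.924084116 False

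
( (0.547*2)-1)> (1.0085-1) True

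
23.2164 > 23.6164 False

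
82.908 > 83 False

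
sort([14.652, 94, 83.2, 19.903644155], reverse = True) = [94, 83.2, 19.903644155, 14.652]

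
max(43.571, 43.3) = 43.571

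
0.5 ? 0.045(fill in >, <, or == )>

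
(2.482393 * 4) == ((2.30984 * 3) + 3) False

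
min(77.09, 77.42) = 77.09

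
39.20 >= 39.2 True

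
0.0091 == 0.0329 False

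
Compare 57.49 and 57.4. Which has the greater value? 57.49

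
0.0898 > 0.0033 True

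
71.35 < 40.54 False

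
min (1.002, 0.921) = 0.921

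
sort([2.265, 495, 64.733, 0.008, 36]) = [0.008, 2.265, 36, 64.733, 495]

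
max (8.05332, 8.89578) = 8.89578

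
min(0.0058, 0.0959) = 0.0058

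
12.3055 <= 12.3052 False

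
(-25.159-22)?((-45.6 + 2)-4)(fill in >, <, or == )>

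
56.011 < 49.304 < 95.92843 False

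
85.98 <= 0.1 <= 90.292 False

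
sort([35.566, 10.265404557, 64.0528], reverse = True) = [64.0528, 35.566, 10.265404557]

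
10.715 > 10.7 True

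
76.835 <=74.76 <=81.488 False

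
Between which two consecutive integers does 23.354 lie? 23 and 24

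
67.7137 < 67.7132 False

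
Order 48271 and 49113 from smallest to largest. 48271, 49113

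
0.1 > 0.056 True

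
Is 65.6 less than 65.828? Yes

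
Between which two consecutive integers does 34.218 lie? 34 and 35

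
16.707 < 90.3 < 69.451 False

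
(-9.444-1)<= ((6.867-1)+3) True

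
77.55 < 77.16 False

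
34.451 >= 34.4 True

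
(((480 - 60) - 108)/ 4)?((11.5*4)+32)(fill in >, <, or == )==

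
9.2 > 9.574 False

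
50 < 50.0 False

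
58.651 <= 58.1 False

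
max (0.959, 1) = 1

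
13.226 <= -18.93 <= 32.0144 False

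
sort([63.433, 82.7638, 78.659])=[63.433, 78.659, 82.7638]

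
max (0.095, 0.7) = 0.7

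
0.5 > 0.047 True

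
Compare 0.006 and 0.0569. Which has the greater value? 0.0569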